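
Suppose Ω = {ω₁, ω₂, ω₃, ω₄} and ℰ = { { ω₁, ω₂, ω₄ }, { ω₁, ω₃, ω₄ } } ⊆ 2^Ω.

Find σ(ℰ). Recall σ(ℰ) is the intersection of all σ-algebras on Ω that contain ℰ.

σ(ℰ) = { {  }, { ω₂ }, { ω₃ }, { ω₁, ω₄ }, { ω₂, ω₃ }, { ω₁, ω₂, ω₄ }, { ω₁, ω₃, ω₄ }, Ω }

Check:
Begin from { {  }, { ω₁, ω₂, ω₄ }, { ω₁, ω₃, ω₄ }, Ω } (that is, ℰ plus ∅ and Ω).
Iteration 1: +2 →
  { ω₂ }  = ᶜ of { ω₁, ω₃, ω₄ }
  { ω₃ }  = ᶜ of { ω₁, ω₂, ω₄ }
  (now 6)
Iteration 2. New:
  { ω₂, ω₃ }  = { ω₃ } ∪ { ω₂ }
  (now 7)
Iteration 3. New:
  { ω₁, ω₄ }  = ᶜ of { ω₂, ω₃ }
  (now 8)
Iteration 4: already closed under ᶜ and ∪.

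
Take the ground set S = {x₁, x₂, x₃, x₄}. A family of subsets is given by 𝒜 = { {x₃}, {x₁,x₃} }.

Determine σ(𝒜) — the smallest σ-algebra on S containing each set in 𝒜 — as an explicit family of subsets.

σ(𝒜) (8 sets): { ∅, {x₁}, {x₃}, {x₁,x₃}, {x₂,x₄}, {x₁,x₂,x₄}, {x₂,x₃,x₄}, S }

Working:
Seed the family with 𝒜 together with ∅ and S: { ∅, {x₃}, {x₁,x₃}, S }.
Step 1 (2 new):
  {x₂,x₄}  = ᶜ of {x₁,x₃}
  {x₁,x₂,x₄}  = ᶜ of {x₃}
  — 6 sets.
Step 2 adds 1:
  {x₂,x₃,x₄}  = {x₃} ∪ {x₂,x₄}
  — 7 sets.
Step 3. New:
  {x₁}  = ᶜ of {x₂,x₃,x₄}
  — 8 sets.
After Step 4 the family is unchanged; done.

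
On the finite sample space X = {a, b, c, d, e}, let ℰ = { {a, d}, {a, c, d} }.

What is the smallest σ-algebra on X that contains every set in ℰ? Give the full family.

Answer: σ(ℰ) = { {}, {c}, {a, d}, {b, e}, {a, c, d}, {b, c, e}, {a, b, d, e}, X }

Derivation:
Begin from { {}, {a, d}, {a, c, d}, X } (that is, ℰ plus ∅ and X).
Iteration 1: +2 →
  {b, e}  = {a, c, d}ᶜ
  {b, c, e}  = {a, d}ᶜ
  — 6 sets.
Iteration 2: +1 →
  {a, b, d, e}  = {b, e} ∪ {a, d}
  — 7 sets.
Iteration 3: +1 →
  {c}  = {a, b, d, e}ᶜ
  — 8 sets.
Iteration 4: closed — nothing new.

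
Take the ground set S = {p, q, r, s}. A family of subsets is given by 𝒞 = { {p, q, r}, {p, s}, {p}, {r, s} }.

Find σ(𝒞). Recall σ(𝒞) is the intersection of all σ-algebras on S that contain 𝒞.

Take S₀ = 𝒞 ∪ {∅, S} = { {}, {p}, {p, s}, {r, s}, {p, q, r}, S }.
Iteration 1: 5 new —
  {s}  = ᶜ of {p, q, r}
  {p, q}  = ᶜ of {r, s}
  {q, r}  = ᶜ of {p, s}
  {p, r, s}  = {r, s} ∪ {p, s}
  {q, r, s}  = ᶜ of {p}
  (now 11)
Iteration 2: +2 →
  {q}  = ᶜ of {p, r, s}
  {p, q, s}  = {p, q} ∪ {p, s}
  (now 13)
Iteration 3. New:
  {r}  = ᶜ of {p, q, s}
  {q, s}  = {s} ∪ {q}
  (now 15)
Iteration 4: +1 →
  {p, r}  = ᶜ of {q, s}
  (now 16)
Iteration 5: closed — nothing new.

σ(𝒞) = { {}, {p}, {q}, {r}, {s}, {p, q}, {p, r}, {p, s}, {q, r}, {q, s}, {r, s}, {p, q, r}, {p, q, s}, {p, r, s}, {q, r, s}, S }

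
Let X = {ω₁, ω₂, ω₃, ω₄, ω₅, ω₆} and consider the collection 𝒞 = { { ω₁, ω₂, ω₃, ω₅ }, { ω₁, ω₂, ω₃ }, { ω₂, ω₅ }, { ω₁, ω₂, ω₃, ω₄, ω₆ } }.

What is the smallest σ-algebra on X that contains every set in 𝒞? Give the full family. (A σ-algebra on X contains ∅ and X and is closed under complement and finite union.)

Start: 𝒞 ∪ {∅, X} = { {  }, { ω₂, ω₅ }, { ω₁, ω₂, ω₃ }, { ω₁, ω₂, ω₃, ω₅ }, { ω₁, ω₂, ω₃, ω₄, ω₆ }, X }.
Round 1. New:
  { ω₅ }  = { ω₁, ω₂, ω₃, ω₄, ω₆ }ᶜ
  { ω₄, ω₆ }  = { ω₁, ω₂, ω₃, ω₅ }ᶜ
  { ω₄, ω₅, ω₆ }  = { ω₁, ω₂, ω₃ }ᶜ
  { ω₁, ω₃, ω₄, ω₆ }  = { ω₂, ω₅ }ᶜ
  [10 total]
Round 2. New:
  { ω₂, ω₄, ω₅, ω₆ }  = { ω₂, ω₅ } ∪ { ω₄, ω₆ }
  { ω₁, ω₃, ω₄, ω₅, ω₆ }  = { ω₅ } ∪ { ω₁, ω₃, ω₄, ω₆ }
  [12 total]
Round 3 (2 new):
  { ω₂ }  = { ω₁, ω₃, ω₄, ω₅, ω₆ }ᶜ
  { ω₁, ω₃ }  = { ω₂, ω₄, ω₅, ω₆ }ᶜ
  [14 total]
Round 4: +2 →
  { ω₁, ω₃, ω₅ }  = { ω₁, ω₃ } ∪ { ω₅ }
  { ω₂, ω₄, ω₆ }  = { ω₂ } ∪ { ω₄, ω₆ }
  [16 total]
Round 5 adds nothing — fixpoint reached.

Hence σ(𝒞) has 16 members: { {  }, { ω₂ }, { ω₅ }, { ω₁, ω₃ }, { ω₂, ω₅ }, { ω₄, ω₆ }, { ω₁, ω₂, ω₃ }, { ω₁, ω₃, ω₅ }, { ω₂, ω₄, ω₆ }, { ω₄, ω₅, ω₆ }, { ω₁, ω₂, ω₃, ω₅ }, { ω₁, ω₃, ω₄, ω₆ }, { ω₂, ω₄, ω₅, ω₆ }, { ω₁, ω₂, ω₃, ω₄, ω₆ }, { ω₁, ω₃, ω₄, ω₅, ω₆ }, X }.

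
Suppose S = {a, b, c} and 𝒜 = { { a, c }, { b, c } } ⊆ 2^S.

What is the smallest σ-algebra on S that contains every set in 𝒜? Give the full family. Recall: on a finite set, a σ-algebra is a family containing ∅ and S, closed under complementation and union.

σ(𝒜) (8 sets): { {}, { a }, { b }, { c }, { a, b }, { a, c }, { b, c }, S }

Derivation:
Initial family (4 sets): { {}, { a, c }, { b, c }, S }.
Step 1: +2 →
  { a }  = S∖{ b, c }
  { b }  = S∖{ a, c }
Step 2: 1 new —
  { a, b }  = { b } ∪ { a }
Step 3 (1 new):
  { c }  = S∖{ a, b }
After Step 4 the family is unchanged; done.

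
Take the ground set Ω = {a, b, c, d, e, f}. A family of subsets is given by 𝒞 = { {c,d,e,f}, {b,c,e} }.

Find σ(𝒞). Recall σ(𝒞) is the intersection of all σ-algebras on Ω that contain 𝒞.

Start: 𝒞 ∪ {∅, Ω} = { {}, {b,c,e}, {c,d,e,f}, Ω }.
Iteration 1 adds 3:
  {a,b}  = {c,d,e,f}ᶜ
  {a,d,f}  = {b,c,e}ᶜ
  {b,c,d,e,f}  = {b,c,e} ∪ {c,d,e,f}
  [7 total]
Iteration 2: +4 →
  {a}  = {b,c,d,e,f}ᶜ
  {a,b,c,e}  = {b,c,e} ∪ {a,b}
  {a,b,d,f}  = {a,b} ∪ {a,d,f}
  {a,c,d,e,f}  = {c,d,e,f} ∪ {a,d,f}
  [11 total]
Iteration 3 (3 new):
  {b}  = {a,c,d,e,f}ᶜ
  {c,e}  = {a,b,d,f}ᶜ
  {d,f}  = {a,b,c,e}ᶜ
  [14 total]
Iteration 4 adds 2:
  {a,c,e}  = {c,e} ∪ {a}
  {b,d,f}  = {b} ∪ {d,f}
  [16 total]
Iteration 5: stable.

Therefore σ(𝒞) = { {}, {a}, {b}, {a,b}, {c,e}, {d,f}, {a,c,e}, {a,d,f}, {b,c,e}, {b,d,f}, {a,b,c,e}, {a,b,d,f}, {c,d,e,f}, {a,c,d,e,f}, {b,c,d,e,f}, Ω } (|σ(𝒞)| = 16).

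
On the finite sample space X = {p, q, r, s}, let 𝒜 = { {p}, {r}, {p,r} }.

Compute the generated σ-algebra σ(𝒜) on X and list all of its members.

σ(𝒜) = { ∅, {p}, {r}, {p,r}, {q,s}, {p,q,s}, {q,r,s}, X }

Working:
Seed the family with 𝒜 together with ∅ and X: { ∅, {p}, {r}, {p,r}, X }.
Iteration 1. New:
  {q,s}  = X∖{p,r}
  {p,q,s}  = X∖{r}
  {q,r,s}  = X∖{p}
  (now 8)
Iteration 2: already closed under ᶜ and ∪.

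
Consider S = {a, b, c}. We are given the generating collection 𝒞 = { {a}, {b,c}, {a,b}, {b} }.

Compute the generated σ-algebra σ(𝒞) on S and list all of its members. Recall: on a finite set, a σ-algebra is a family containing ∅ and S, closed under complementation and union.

|σ(𝒞)| = 8.  σ(𝒞) = { {}, {a}, {b}, {c}, {a,b}, {a,c}, {b,c}, S }

Check:
Begin from { {}, {a}, {b}, {a,b}, {b,c}, S } (that is, 𝒞 plus ∅ and S).
Step 1 adds 2:
  {c}  = S∖{a,b}
  {a,c}  = S∖{b}
  (now 8)
Step 2 adds nothing — fixpoint reached.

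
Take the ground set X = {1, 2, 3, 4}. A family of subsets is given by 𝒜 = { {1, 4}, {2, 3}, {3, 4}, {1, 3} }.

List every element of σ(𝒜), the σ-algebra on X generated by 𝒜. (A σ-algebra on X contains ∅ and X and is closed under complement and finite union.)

σ(𝒜) (16 sets): { ∅, {1}, {2}, {3}, {4}, {1, 2}, {1, 3}, {1, 4}, {2, 3}, {2, 4}, {3, 4}, {1, 2, 3}, {1, 2, 4}, {1, 3, 4}, {2, 3, 4}, X }

Working:
Take S₀ = 𝒜 ∪ {∅, X} = { ∅, {1, 3}, {1, 4}, {2, 3}, {3, 4}, X }.
Step 1. New:
  {1, 2}  = X∖{3, 4}
  {2, 4}  = X∖{1, 3}
  {1, 2, 3}  = {2, 3} ∪ {1, 3}
  {1, 3, 4}  = {3, 4} ∪ {1, 4}
  {2, 3, 4}  = {3, 4} ∪ {2, 3}
  |family| = 11
Step 2. New:
  {1}  = X∖{2, 3, 4}
  {2}  = X∖{1, 3, 4}
  {4}  = X∖{1, 2, 3}
  {1, 2, 4}  = {1, 2} ∪ {1, 4}
  |family| = 15
Step 3 adds 1:
  {3}  = X∖{1, 2, 4}
  |family| = 16
Step 4 adds nothing — fixpoint reached.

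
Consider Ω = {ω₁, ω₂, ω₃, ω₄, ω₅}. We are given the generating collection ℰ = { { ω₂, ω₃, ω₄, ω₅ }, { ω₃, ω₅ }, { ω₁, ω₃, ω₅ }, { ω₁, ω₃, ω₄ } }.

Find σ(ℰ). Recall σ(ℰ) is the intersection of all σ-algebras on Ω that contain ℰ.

σ(ℰ) (32 sets): { {  }, { ω₁ }, { ω₂ }, { ω₃ }, { ω₄ }, { ω₅ }, { ω₁, ω₂ }, { ω₁, ω₃ }, { ω₁, ω₄ }, { ω₁, ω₅ }, { ω₂, ω₃ }, { ω₂, ω₄ }, { ω₂, ω₅ }, { ω₃, ω₄ }, { ω₃, ω₅ }, { ω₄, ω₅ }, { ω₁, ω₂, ω₃ }, { ω₁, ω₂, ω₄ }, { ω₁, ω₂, ω₅ }, { ω₁, ω₃, ω₄ }, { ω₁, ω₃, ω₅ }, { ω₁, ω₄, ω₅ }, { ω₂, ω₃, ω₄ }, { ω₂, ω₃, ω₅ }, { ω₂, ω₄, ω₅ }, { ω₃, ω₄, ω₅ }, { ω₁, ω₂, ω₃, ω₄ }, { ω₁, ω₂, ω₃, ω₅ }, { ω₁, ω₂, ω₄, ω₅ }, { ω₁, ω₃, ω₄, ω₅ }, { ω₂, ω₃, ω₄, ω₅ }, Ω }

Check:
Initial family (6 sets): { {  }, { ω₃, ω₅ }, { ω₁, ω₃, ω₄ }, { ω₁, ω₃, ω₅ }, { ω₂, ω₃, ω₄, ω₅ }, Ω }.
Round 1 adds 5:
  { ω₁ }  = { ω₂, ω₃, ω₄, ω₅ }ᶜ
  { ω₂, ω₄ }  = { ω₁, ω₃, ω₅ }ᶜ
  { ω₂, ω₅ }  = { ω₁, ω₃, ω₄ }ᶜ
  { ω₁, ω₂, ω₄ }  = { ω₃, ω₅ }ᶜ
  { ω₁, ω₃, ω₄, ω₅ }  = { ω₁, ω₃, ω₄ } ∪ { ω₃, ω₅ }
  — 11 sets.
Round 2: +7 →
  { ω₂ }  = { ω₁, ω₃, ω₄, ω₅ }ᶜ
  { ω₁, ω₂, ω₅ }  = { ω₂, ω₅ } ∪ { ω₁ }
  { ω₂, ω₃, ω₅ }  = { ω₂, ω₅ } ∪ { ω₃, ω₅ }
  { ω₂, ω₄, ω₅ }  = { ω₂, ω₅ } ∪ { ω₂, ω₄ }
  { ω₁, ω₂, ω₃, ω₄ }  = { ω₁, ω₂, ω₄ } ∪ { ω₁, ω₃, ω₄ }
  { ω₁, ω₂, ω₃, ω₅ }  = { ω₂, ω₅ } ∪ { ω₁, ω₃, ω₅ }
  { ω₁, ω₂, ω₄, ω₅ }  = { ω₂, ω₅ } ∪ { ω₁, ω₂, ω₄ }
  — 18 sets.
Round 3: 7 new —
  { ω₃ }  = { ω₁, ω₂, ω₄, ω₅ }ᶜ
  { ω₄ }  = { ω₁, ω₂, ω₃, ω₅ }ᶜ
  { ω₅ }  = { ω₁, ω₂, ω₃, ω₄ }ᶜ
  { ω₁, ω₂ }  = { ω₂ } ∪ { ω₁ }
  { ω₁, ω₃ }  = { ω₂, ω₄, ω₅ }ᶜ
  { ω₁, ω₄ }  = { ω₂, ω₃, ω₅ }ᶜ
  { ω₃, ω₄ }  = { ω₁, ω₂, ω₅ }ᶜ
  — 25 sets.
Round 4: 7 new —
  { ω₁, ω₅ }  = { ω₅ } ∪ { ω₁ }
  { ω₂, ω₃ }  = { ω₂ } ∪ { ω₃ }
  { ω₄, ω₅ }  = { ω₅ } ∪ { ω₄ }
  { ω₁, ω₂, ω₃ }  = { ω₁, ω₂ } ∪ { ω₃ }
  { ω₁, ω₄, ω₅ }  = { ω₅ } ∪ { ω₁, ω₄ }
  { ω₂, ω₃, ω₄ }  = { ω₃, ω₄ } ∪ { ω₂ }
  { ω₃, ω₄, ω₅ }  = { ω₁, ω₂ }ᶜ
  — 32 sets.
Round 5: closed — nothing new.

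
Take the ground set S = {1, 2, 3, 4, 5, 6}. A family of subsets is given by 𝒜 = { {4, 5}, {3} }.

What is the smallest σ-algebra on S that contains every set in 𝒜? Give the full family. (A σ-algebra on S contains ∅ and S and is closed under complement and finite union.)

σ(𝒜) = { ∅, {3}, {4, 5}, {1, 2, 6}, {3, 4, 5}, {1, 2, 3, 6}, {1, 2, 4, 5, 6}, S }

Working:
Initial family (4 sets): { ∅, {3}, {4, 5}, S }.
Round 1 adds 3:
  {3, 4, 5}  = {3} ∪ {4, 5}
  {1, 2, 3, 6}  = ᶜ of {4, 5}
  {1, 2, 4, 5, 6}  = ᶜ of {3}
  (now 7)
Round 2. New:
  {1, 2, 6}  = ᶜ of {3, 4, 5}
  (now 8)
After Round 3 the family is unchanged; done.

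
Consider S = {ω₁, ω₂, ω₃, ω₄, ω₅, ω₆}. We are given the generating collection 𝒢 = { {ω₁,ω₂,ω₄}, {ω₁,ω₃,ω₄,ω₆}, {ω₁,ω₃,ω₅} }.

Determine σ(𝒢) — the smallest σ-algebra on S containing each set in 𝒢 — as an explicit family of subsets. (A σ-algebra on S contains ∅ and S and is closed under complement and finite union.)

Start: 𝒢 ∪ {∅, S} = { ∅, {ω₁,ω₂,ω₄}, {ω₁,ω₃,ω₅}, {ω₁,ω₃,ω₄,ω₆}, S }.
Round 1: +6 →
  {ω₂,ω₅}  = ᶜ of {ω₁,ω₃,ω₄,ω₆}
  {ω₂,ω₄,ω₆}  = ᶜ of {ω₁,ω₃,ω₅}
  {ω₃,ω₅,ω₆}  = ᶜ of {ω₁,ω₂,ω₄}
  {ω₁,ω₂,ω₃,ω₄,ω₅}  = {ω₁,ω₃,ω₅} ∪ {ω₁,ω₂,ω₄}
  {ω₁,ω₂,ω₃,ω₄,ω₆}  = {ω₁,ω₃,ω₄,ω₆} ∪ {ω₁,ω₂,ω₄}
  {ω₁,ω₃,ω₄,ω₅,ω₆}  = {ω₁,ω₃,ω₄,ω₆} ∪ {ω₁,ω₃,ω₅}
  |family| = 11
Round 2. New:
  {ω₂}  = ᶜ of {ω₁,ω₃,ω₄,ω₅,ω₆}
  {ω₅}  = ᶜ of {ω₁,ω₂,ω₃,ω₄,ω₆}
  {ω₆}  = ᶜ of {ω₁,ω₂,ω₃,ω₄,ω₅}
  {ω₁,ω₂,ω₃,ω₅}  = {ω₂,ω₅} ∪ {ω₁,ω₃,ω₅}
  {ω₁,ω₂,ω₄,ω₅}  = {ω₂,ω₅} ∪ {ω₁,ω₂,ω₄}
  {ω₁,ω₂,ω₄,ω₆}  = {ω₂,ω₄,ω₆} ∪ {ω₁,ω₂,ω₄}
  {ω₁,ω₃,ω₅,ω₆}  = {ω₁,ω₃,ω₅} ∪ {ω₃,ω₅,ω₆}
  {ω₂,ω₃,ω₅,ω₆}  = {ω₂,ω₅} ∪ {ω₃,ω₅,ω₆}
  {ω₂,ω₄,ω₅,ω₆}  = {ω₂,ω₄,ω₆} ∪ {ω₂,ω₅}
  {ω₂,ω₃,ω₄,ω₅,ω₆}  = {ω₂,ω₄,ω₆} ∪ {ω₃,ω₅,ω₆}
  |family| = 21
Round 3 adds 12:
  {ω₁}  = ᶜ of {ω₂,ω₃,ω₄,ω₅,ω₆}
  {ω₁,ω₃}  = ᶜ of {ω₂,ω₄,ω₅,ω₆}
  {ω₁,ω₄}  = ᶜ of {ω₂,ω₃,ω₅,ω₆}
  {ω₂,ω₄}  = ᶜ of {ω₁,ω₃,ω₅,ω₆}
  {ω₂,ω₆}  = {ω₂} ∪ {ω₆}
  {ω₃,ω₅}  = ᶜ of {ω₁,ω₂,ω₄,ω₆}
  {ω₃,ω₆}  = ᶜ of {ω₁,ω₂,ω₄,ω₅}
  {ω₄,ω₆}  = ᶜ of {ω₁,ω₂,ω₃,ω₅}
  {ω₅,ω₆}  = {ω₆} ∪ {ω₅}
  {ω₂,ω₅,ω₆}  = {ω₂,ω₅} ∪ {ω₆}
  {ω₁,ω₂,ω₃,ω₅,ω₆}  = {ω₂,ω₅} ∪ {ω₁,ω₃,ω₅,ω₆}
  {ω₁,ω₂,ω₄,ω₅,ω₆}  = {ω₂,ω₄,ω₆} ∪ {ω₁,ω₂,ω₄,ω₅}
  |family| = 33
Round 4 adds 26:
  {ω₃}  = ᶜ of {ω₁,ω₂,ω₄,ω₅,ω₆}
  {ω₄}  = ᶜ of {ω₁,ω₂,ω₃,ω₅,ω₆}
  {ω₁,ω₂}  = {ω₂} ∪ {ω₁}
  {ω₁,ω₅}  = {ω₅} ∪ {ω₁}
  {ω₁,ω₆}  = {ω₆} ∪ {ω₁}
  {ω₁,ω₂,ω₃}  = {ω₂} ∪ {ω₁,ω₃}
  {ω₁,ω₂,ω₅}  = {ω₂,ω₅} ∪ {ω₁}
  {ω₁,ω₂,ω₆}  = {ω₂,ω₆} ∪ {ω₁}
  {ω₁,ω₃,ω₄}  = ᶜ of {ω₂,ω₅,ω₆}
  {ω₁,ω₃,ω₆}  = {ω₆} ∪ {ω₁,ω₃}
  {ω₁,ω₄,ω₅}  = {ω₅} ∪ {ω₁,ω₄}
  {ω₁,ω₄,ω₆}  = {ω₆} ∪ {ω₁,ω₄}
  {ω₁,ω₅,ω₆}  = {ω₅,ω₆} ∪ {ω₁}
  {ω₂,ω₃,ω₅}  = {ω₂,ω₅} ∪ {ω₃,ω₅}
  {ω₂,ω₃,ω₆}  = {ω₂} ∪ {ω₃,ω₆}
  {ω₂,ω₄,ω₅}  = {ω₂,ω₅} ∪ {ω₂,ω₄}
  {ω₃,ω₄,ω₆}  = {ω₃,ω₆} ∪ {ω₄,ω₆}
  {ω₄,ω₅,ω₆}  = {ω₅,ω₆} ∪ {ω₄,ω₆}
  {ω₁,ω₂,ω₃,ω₄}  = ᶜ of {ω₅,ω₆}
  {ω₁,ω₂,ω₃,ω₆}  = {ω₂,ω₆} ∪ {ω₁,ω₃}
  {ω₁,ω₂,ω₅,ω₆}  = {ω₂,ω₅,ω₆} ∪ {ω₁}
  {ω₁,ω₃,ω₄,ω₅}  = ᶜ of {ω₂,ω₆}
  {ω₁,ω₄,ω₅,ω₆}  = {ω₅,ω₆} ∪ {ω₁,ω₄}
  {ω₂,ω₃,ω₄,ω₅}  = {ω₃,ω₅} ∪ {ω₂,ω₄}
  {ω₂,ω₃,ω₄,ω₆}  = {ω₂,ω₄,ω₆} ∪ {ω₃,ω₆}
  {ω₃,ω₄,ω₅,ω₆}  = {ω₃,ω₅,ω₆} ∪ {ω₄,ω₆}
  |family| = 59
Round 5: 5 new —
  {ω₂,ω₃}  = ᶜ of {ω₁,ω₄,ω₅,ω₆}
  {ω₃,ω₄}  = ᶜ of {ω₁,ω₂,ω₅,ω₆}
  {ω₄,ω₅}  = ᶜ of {ω₁,ω₂,ω₃,ω₆}
  {ω₂,ω₃,ω₄}  = ᶜ of {ω₁,ω₅,ω₆}
  {ω₃,ω₄,ω₅}  = ᶜ of {ω₁,ω₂,ω₆}
  |family| = 64
After Round 6 the family is unchanged; done.

Therefore σ(𝒢) = { ∅, {ω₁}, {ω₂}, {ω₃}, {ω₄}, {ω₅}, {ω₆}, {ω₁,ω₂}, {ω₁,ω₃}, {ω₁,ω₄}, {ω₁,ω₅}, {ω₁,ω₆}, {ω₂,ω₃}, {ω₂,ω₄}, {ω₂,ω₅}, {ω₂,ω₆}, {ω₃,ω₄}, {ω₃,ω₅}, {ω₃,ω₆}, {ω₄,ω₅}, {ω₄,ω₆}, {ω₅,ω₆}, {ω₁,ω₂,ω₃}, {ω₁,ω₂,ω₄}, {ω₁,ω₂,ω₅}, {ω₁,ω₂,ω₆}, {ω₁,ω₃,ω₄}, {ω₁,ω₃,ω₅}, {ω₁,ω₃,ω₆}, {ω₁,ω₄,ω₅}, {ω₁,ω₄,ω₆}, {ω₁,ω₅,ω₆}, {ω₂,ω₃,ω₄}, {ω₂,ω₃,ω₅}, {ω₂,ω₃,ω₆}, {ω₂,ω₄,ω₅}, {ω₂,ω₄,ω₆}, {ω₂,ω₅,ω₆}, {ω₃,ω₄,ω₅}, {ω₃,ω₄,ω₆}, {ω₃,ω₅,ω₆}, {ω₄,ω₅,ω₆}, {ω₁,ω₂,ω₃,ω₄}, {ω₁,ω₂,ω₃,ω₅}, {ω₁,ω₂,ω₃,ω₆}, {ω₁,ω₂,ω₄,ω₅}, {ω₁,ω₂,ω₄,ω₆}, {ω₁,ω₂,ω₅,ω₆}, {ω₁,ω₃,ω₄,ω₅}, {ω₁,ω₃,ω₄,ω₆}, {ω₁,ω₃,ω₅,ω₆}, {ω₁,ω₄,ω₅,ω₆}, {ω₂,ω₃,ω₄,ω₅}, {ω₂,ω₃,ω₄,ω₆}, {ω₂,ω₃,ω₅,ω₆}, {ω₂,ω₄,ω₅,ω₆}, {ω₃,ω₄,ω₅,ω₆}, {ω₁,ω₂,ω₃,ω₄,ω₅}, {ω₁,ω₂,ω₃,ω₄,ω₆}, {ω₁,ω₂,ω₃,ω₅,ω₆}, {ω₁,ω₂,ω₄,ω₅,ω₆}, {ω₁,ω₃,ω₄,ω₅,ω₆}, {ω₂,ω₃,ω₄,ω₅,ω₆}, S } (|σ(𝒢)| = 64).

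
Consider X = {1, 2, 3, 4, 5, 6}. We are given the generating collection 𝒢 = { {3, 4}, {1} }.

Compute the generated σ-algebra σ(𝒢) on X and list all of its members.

Initial family (4 sets): { {}, {1}, {3, 4}, X }.
Pass 1 adds 3:
  {1, 3, 4}  = {3, 4} ∪ {1}
  {1, 2, 5, 6}  = X∖{3, 4}
  {2, 3, 4, 5, 6}  = X∖{1}
Pass 2: 1 new —
  {2, 5, 6}  = X∖{1, 3, 4}
After Pass 3 the family is unchanged; done.

σ(𝒢) = { {}, {1}, {3, 4}, {1, 3, 4}, {2, 5, 6}, {1, 2, 5, 6}, {2, 3, 4, 5, 6}, X }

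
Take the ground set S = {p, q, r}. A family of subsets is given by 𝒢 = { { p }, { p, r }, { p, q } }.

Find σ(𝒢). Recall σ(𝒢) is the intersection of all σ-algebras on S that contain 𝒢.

Seed the family with 𝒢 together with ∅ and S: { {  }, { p }, { p, q }, { p, r }, S }.
Step 1 adds 3:
  { q }  = complement { p, r }
  { r }  = complement { p, q }
  { q, r }  = complement { p }
  [8 total]
Step 2: already closed under ᶜ and ∪.

σ(𝒢) = { {  }, { p }, { q }, { r }, { p, q }, { p, r }, { q, r }, S }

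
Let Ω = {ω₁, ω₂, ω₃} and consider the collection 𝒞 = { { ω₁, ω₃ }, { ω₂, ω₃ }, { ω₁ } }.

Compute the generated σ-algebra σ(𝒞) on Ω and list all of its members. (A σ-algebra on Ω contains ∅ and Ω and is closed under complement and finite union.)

Seed the family with 𝒞 together with ∅ and Ω: { {}, { ω₁ }, { ω₁, ω₃ }, { ω₂, ω₃ }, Ω }.
Iteration 1. New:
  { ω₂ }  = ᶜ of { ω₁, ω₃ }
  (now 6)
Iteration 2: +1 →
  { ω₁, ω₂ }  = { ω₂ } ∪ { ω₁ }
  (now 7)
Iteration 3 adds 1:
  { ω₃ }  = ᶜ of { ω₁, ω₂ }
  (now 8)
Iteration 4: already closed under ᶜ and ∪.

Therefore σ(𝒞) = { {}, { ω₁ }, { ω₂ }, { ω₃ }, { ω₁, ω₂ }, { ω₁, ω₃ }, { ω₂, ω₃ }, Ω } (|σ(𝒞)| = 8).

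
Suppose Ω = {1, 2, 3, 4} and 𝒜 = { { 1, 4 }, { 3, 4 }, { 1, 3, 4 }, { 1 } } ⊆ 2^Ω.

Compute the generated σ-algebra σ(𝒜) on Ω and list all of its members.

σ(𝒜) = { {  }, { 1 }, { 2 }, { 3 }, { 4 }, { 1, 2 }, { 1, 3 }, { 1, 4 }, { 2, 3 }, { 2, 4 }, { 3, 4 }, { 1, 2, 3 }, { 1, 2, 4 }, { 1, 3, 4 }, { 2, 3, 4 }, Ω }

Derivation:
Seed the family with 𝒜 together with ∅ and Ω: { {  }, { 1 }, { 1, 4 }, { 3, 4 }, { 1, 3, 4 }, Ω }.
Step 1 (4 new):
  { 2 }  = { 1, 3, 4 }ᶜ
  { 1, 2 }  = { 3, 4 }ᶜ
  { 2, 3 }  = { 1, 4 }ᶜ
  { 2, 3, 4 }  = { 1 }ᶜ
  (now 10)
Step 2: +2 →
  { 1, 2, 3 }  = { 1, 2 } ∪ { 2, 3 }
  { 1, 2, 4 }  = { 1, 2 } ∪ { 1, 4 }
  (now 12)
Step 3: +2 →
  { 3 }  = { 1, 2, 4 }ᶜ
  { 4 }  = { 1, 2, 3 }ᶜ
  (now 14)
Step 4 adds 2:
  { 1, 3 }  = { 3 } ∪ { 1 }
  { 2, 4 }  = { 4 } ∪ { 2 }
  (now 16)
Step 5: already closed under ᶜ and ∪.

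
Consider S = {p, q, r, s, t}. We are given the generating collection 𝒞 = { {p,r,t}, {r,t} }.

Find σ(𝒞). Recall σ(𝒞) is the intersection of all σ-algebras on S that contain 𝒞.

|σ(𝒞)| = 8.  σ(𝒞) = { {}, {p}, {q,s}, {r,t}, {p,q,s}, {p,r,t}, {q,r,s,t}, S }

Working:
Initial family (4 sets): { {}, {r,t}, {p,r,t}, S }.
Round 1: +2 →
  {q,s}  = {p,r,t}ᶜ
  {p,q,s}  = {r,t}ᶜ
  (now 6)
Round 2. New:
  {q,r,s,t}  = {r,t} ∪ {q,s}
  (now 7)
Round 3: 1 new —
  {p}  = {q,r,s,t}ᶜ
  (now 8)
Round 4 adds nothing — fixpoint reached.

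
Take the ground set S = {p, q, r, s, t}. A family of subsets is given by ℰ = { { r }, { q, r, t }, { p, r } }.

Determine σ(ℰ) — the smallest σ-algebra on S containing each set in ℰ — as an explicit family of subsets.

σ(ℰ) (16 sets): { ∅, { p }, { r }, { s }, { p, r }, { p, s }, { q, t }, { r, s }, { p, q, t }, { p, r, s }, { q, r, t }, { q, s, t }, { p, q, r, t }, { p, q, s, t }, { q, r, s, t }, S }

Working:
Begin from { ∅, { r }, { p, r }, { q, r, t }, S } (that is, ℰ plus ∅ and S).
Pass 1: 4 new —
  { p, s }  = { q, r, t }ᶜ
  { q, s, t }  = { p, r }ᶜ
  { p, q, r, t }  = { q, r, t } ∪ { p, r }
  { p, q, s, t }  = { r }ᶜ
  (now 9)
Pass 2 adds 3:
  { s }  = { p, q, r, t }ᶜ
  { p, r, s }  = { r } ∪ { p, s }
  { q, r, s, t }  = { r } ∪ { q, s, t }
  (now 12)
Pass 3 (3 new):
  { p }  = { q, r, s, t }ᶜ
  { q, t }  = { p, r, s }ᶜ
  { r, s }  = { r } ∪ { s }
  (now 15)
Pass 4: 1 new —
  { p, q, t }  = { r, s }ᶜ
  (now 16)
Pass 5: closed — nothing new.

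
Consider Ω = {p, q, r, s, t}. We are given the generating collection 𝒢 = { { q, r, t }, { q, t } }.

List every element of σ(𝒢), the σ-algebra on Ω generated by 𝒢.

σ(𝒢) = { ∅, { r }, { p, s }, { q, t }, { p, r, s }, { q, r, t }, { p, q, s, t }, Ω }

Working:
Start: 𝒢 ∪ {∅, Ω} = { ∅, { q, t }, { q, r, t }, Ω }.
Iteration 1. New:
  { p, s }  = { q, r, t }ᶜ
  { p, r, s }  = { q, t }ᶜ
  (now 6)
Iteration 2 adds 1:
  { p, q, s, t }  = { q, t } ∪ { p, s }
  (now 7)
Iteration 3: +1 →
  { r }  = { p, q, s, t }ᶜ
  (now 8)
After Iteration 4 the family is unchanged; done.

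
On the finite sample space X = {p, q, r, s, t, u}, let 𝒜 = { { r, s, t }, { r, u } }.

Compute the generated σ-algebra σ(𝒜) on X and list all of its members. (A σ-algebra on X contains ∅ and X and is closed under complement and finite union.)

Seed the family with 𝒜 together with ∅ and X: { {}, { r, u }, { r, s, t }, X }.
Pass 1. New:
  { p, q, u }  = X∖{ r, s, t }
  { p, q, s, t }  = X∖{ r, u }
  { r, s, t, u }  = { r, s, t } ∪ { r, u }
  [7 total]
Pass 2. New:
  { p, q }  = X∖{ r, s, t, u }
  { p, q, r, u }  = { r, u } ∪ { p, q, u }
  { p, q, r, s, t }  = { r, s, t } ∪ { p, q, s, t }
  { p, q, s, t, u }  = { p, q, u } ∪ { p, q, s, t }
  [11 total]
Pass 3: 3 new —
  { r }  = X∖{ p, q, s, t, u }
  { u }  = X∖{ p, q, r, s, t }
  { s, t }  = X∖{ p, q, r, u }
  [14 total]
Pass 4 adds 2:
  { p, q, r }  = { r } ∪ { p, q }
  { s, t, u }  = { s, t } ∪ { u }
  [16 total]
Pass 5: already closed under ᶜ and ∪.

σ(𝒜) = { {}, { r }, { u }, { p, q }, { r, u }, { s, t }, { p, q, r }, { p, q, u }, { r, s, t }, { s, t, u }, { p, q, r, u }, { p, q, s, t }, { r, s, t, u }, { p, q, r, s, t }, { p, q, s, t, u }, X }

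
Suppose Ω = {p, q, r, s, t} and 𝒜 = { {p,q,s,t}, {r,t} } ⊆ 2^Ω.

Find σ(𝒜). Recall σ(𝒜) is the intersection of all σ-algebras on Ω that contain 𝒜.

Answer: σ(𝒜) = { {}, {r}, {t}, {r,t}, {p,q,s}, {p,q,r,s}, {p,q,s,t}, Ω }

Derivation:
Take S₀ = 𝒜 ∪ {∅, Ω} = { {}, {r,t}, {p,q,s,t}, Ω }.
Iteration 1: +2 →
  {r}  = complement {p,q,s,t}
  {p,q,s}  = complement {r,t}
  |family| = 6
Iteration 2 adds 1:
  {p,q,r,s}  = {r} ∪ {p,q,s}
  |family| = 7
Iteration 3 (1 new):
  {t}  = complement {p,q,r,s}
  |family| = 8
Iteration 4: already closed under ᶜ and ∪.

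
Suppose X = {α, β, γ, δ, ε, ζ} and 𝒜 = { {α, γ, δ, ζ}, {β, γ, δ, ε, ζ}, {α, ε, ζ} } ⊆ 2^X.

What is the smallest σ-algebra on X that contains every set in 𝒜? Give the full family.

Initial family (5 sets): { {}, {α, ε, ζ}, {α, γ, δ, ζ}, {β, γ, δ, ε, ζ}, X }.
Step 1 adds 4:
  {α}  = {β, γ, δ, ε, ζ}ᶜ
  {β, ε}  = {α, γ, δ, ζ}ᶜ
  {β, γ, δ}  = {α, ε, ζ}ᶜ
  {α, γ, δ, ε, ζ}  = {α, ε, ζ} ∪ {α, γ, δ, ζ}
Step 2: 6 new —
  {β}  = {α, γ, δ, ε, ζ}ᶜ
  {α, β, ε}  = {β, ε} ∪ {α}
  {α, β, γ, δ}  = {β, γ, δ} ∪ {α}
  {α, β, ε, ζ}  = {β, ε} ∪ {α, ε, ζ}
  {β, γ, δ, ε}  = {β, ε} ∪ {β, γ, δ}
  {α, β, γ, δ, ζ}  = {β, γ, δ} ∪ {α, γ, δ, ζ}
Step 3: 7 new —
  {ε}  = {α, β, γ, δ, ζ}ᶜ
  {α, β}  = {β} ∪ {α}
  {α, ζ}  = {β, γ, δ, ε}ᶜ
  {γ, δ}  = {α, β, ε, ζ}ᶜ
  {ε, ζ}  = {α, β, γ, δ}ᶜ
  {γ, δ, ζ}  = {α, β, ε}ᶜ
  {α, β, γ, δ, ε}  = {β, ε} ∪ {α, β, γ, δ}
Step 4 (8 new):
  {ζ}  = {α, β, γ, δ, ε}ᶜ
  {α, ε}  = {ε} ∪ {α}
  {α, β, ζ}  = {α, ζ} ∪ {β}
  {α, γ, δ}  = {γ, δ} ∪ {α}
  {β, ε, ζ}  = {β, ε} ∪ {ε, ζ}
  {γ, δ, ε}  = {γ, δ} ∪ {ε}
  {β, γ, δ, ζ}  = {β} ∪ {γ, δ, ζ}
  {γ, δ, ε, ζ}  = {α, β}ᶜ
Step 5: +2 →
  {β, ζ}  = {β} ∪ {ζ}
  {α, γ, δ, ε}  = {γ, δ, ε} ∪ {α, γ, δ}
After Step 6 the family is unchanged; done.

Therefore σ(𝒜) = { {}, {α}, {β}, {ε}, {ζ}, {α, β}, {α, ε}, {α, ζ}, {β, ε}, {β, ζ}, {γ, δ}, {ε, ζ}, {α, β, ε}, {α, β, ζ}, {α, γ, δ}, {α, ε, ζ}, {β, γ, δ}, {β, ε, ζ}, {γ, δ, ε}, {γ, δ, ζ}, {α, β, γ, δ}, {α, β, ε, ζ}, {α, γ, δ, ε}, {α, γ, δ, ζ}, {β, γ, δ, ε}, {β, γ, δ, ζ}, {γ, δ, ε, ζ}, {α, β, γ, δ, ε}, {α, β, γ, δ, ζ}, {α, γ, δ, ε, ζ}, {β, γ, δ, ε, ζ}, X } (|σ(𝒜)| = 32).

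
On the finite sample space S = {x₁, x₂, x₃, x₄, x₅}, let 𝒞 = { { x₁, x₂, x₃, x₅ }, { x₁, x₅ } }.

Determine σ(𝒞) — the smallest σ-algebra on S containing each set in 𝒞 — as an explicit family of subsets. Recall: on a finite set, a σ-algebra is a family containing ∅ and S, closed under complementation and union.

σ(𝒞) = { {  }, { x₄ }, { x₁, x₅ }, { x₂, x₃ }, { x₁, x₄, x₅ }, { x₂, x₃, x₄ }, { x₁, x₂, x₃, x₅ }, S }

Working:
Take S₀ = 𝒞 ∪ {∅, S} = { {  }, { x₁, x₅ }, { x₁, x₂, x₃, x₅ }, S }.
Round 1: +2 →
  { x₄ }  = S∖{ x₁, x₂, x₃, x₅ }
  { x₂, x₃, x₄ }  = S∖{ x₁, x₅ }
Round 2 adds 1:
  { x₁, x₄, x₅ }  = { x₁, x₅ } ∪ { x₄ }
Round 3 adds 1:
  { x₂, x₃ }  = S∖{ x₁, x₄, x₅ }
Round 4 adds nothing — fixpoint reached.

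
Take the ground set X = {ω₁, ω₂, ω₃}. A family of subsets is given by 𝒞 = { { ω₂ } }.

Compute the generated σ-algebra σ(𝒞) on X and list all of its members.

σ(𝒞) (4 sets): { {  }, { ω₂ }, { ω₁, ω₃ }, X }

Trace:
Take S₀ = 𝒞 ∪ {∅, X} = { {  }, { ω₂ }, X }.
Step 1 adds 1:
  { ω₁, ω₃ }  = ᶜ of { ω₂ }
  (now 4)
Step 2: closed — nothing new.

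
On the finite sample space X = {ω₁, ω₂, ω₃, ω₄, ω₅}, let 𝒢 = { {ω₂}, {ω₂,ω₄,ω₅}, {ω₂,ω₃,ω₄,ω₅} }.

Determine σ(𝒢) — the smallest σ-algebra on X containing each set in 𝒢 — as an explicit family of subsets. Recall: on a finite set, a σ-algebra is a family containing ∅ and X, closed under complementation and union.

Answer: σ(𝒢) = { {}, {ω₁}, {ω₂}, {ω₃}, {ω₁,ω₂}, {ω₁,ω₃}, {ω₂,ω₃}, {ω₄,ω₅}, {ω₁,ω₂,ω₃}, {ω₁,ω₄,ω₅}, {ω₂,ω₄,ω₅}, {ω₃,ω₄,ω₅}, {ω₁,ω₂,ω₄,ω₅}, {ω₁,ω₃,ω₄,ω₅}, {ω₂,ω₃,ω₄,ω₅}, X }

Trace:
Initial family (5 sets): { {}, {ω₂}, {ω₂,ω₄,ω₅}, {ω₂,ω₃,ω₄,ω₅}, X }.
Round 1 adds 3:
  {ω₁}  = {ω₂,ω₃,ω₄,ω₅}ᶜ
  {ω₁,ω₃}  = {ω₂,ω₄,ω₅}ᶜ
  {ω₁,ω₃,ω₄,ω₅}  = {ω₂}ᶜ
Round 2 adds 3:
  {ω₁,ω₂}  = {ω₂} ∪ {ω₁}
  {ω₁,ω₂,ω₃}  = {ω₂} ∪ {ω₁,ω₃}
  {ω₁,ω₂,ω₄,ω₅}  = {ω₂,ω₄,ω₅} ∪ {ω₁}
Round 3: +3 →
  {ω₃}  = {ω₁,ω₂,ω₄,ω₅}ᶜ
  {ω₄,ω₅}  = {ω₁,ω₂,ω₃}ᶜ
  {ω₃,ω₄,ω₅}  = {ω₁,ω₂}ᶜ
Round 4 (2 new):
  {ω₂,ω₃}  = {ω₃} ∪ {ω₂}
  {ω₁,ω₄,ω₅}  = {ω₄,ω₅} ∪ {ω₁}
Round 5: stable.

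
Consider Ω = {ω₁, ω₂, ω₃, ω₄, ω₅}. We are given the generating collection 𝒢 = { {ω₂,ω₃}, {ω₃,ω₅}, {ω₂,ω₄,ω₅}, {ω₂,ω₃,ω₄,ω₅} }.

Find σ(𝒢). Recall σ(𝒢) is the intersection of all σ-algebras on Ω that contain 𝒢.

Initial family (6 sets): { ∅, {ω₂,ω₃}, {ω₃,ω₅}, {ω₂,ω₄,ω₅}, {ω₂,ω₃,ω₄,ω₅}, Ω }.
Iteration 1: 5 new —
  {ω₁}  = {ω₂,ω₃,ω₄,ω₅}ᶜ
  {ω₁,ω₃}  = {ω₂,ω₄,ω₅}ᶜ
  {ω₁,ω₂,ω₄}  = {ω₃,ω₅}ᶜ
  {ω₁,ω₄,ω₅}  = {ω₂,ω₃}ᶜ
  {ω₂,ω₃,ω₅}  = {ω₂,ω₃} ∪ {ω₃,ω₅}
  |family| = 11
Iteration 2 adds 7:
  {ω₁,ω₄}  = {ω₂,ω₃,ω₅}ᶜ
  {ω₁,ω₂,ω₃}  = {ω₂,ω₃} ∪ {ω₁,ω₃}
  {ω₁,ω₃,ω₅}  = {ω₁,ω₃} ∪ {ω₃,ω₅}
  {ω₁,ω₂,ω₃,ω₄}  = {ω₁,ω₂,ω₄} ∪ {ω₂,ω₃}
  {ω₁,ω₂,ω₃,ω₅}  = {ω₂,ω₃,ω₅} ∪ {ω₁,ω₃}
  {ω₁,ω₂,ω₄,ω₅}  = {ω₁,ω₄,ω₅} ∪ {ω₁,ω₂,ω₄}
  {ω₁,ω₃,ω₄,ω₅}  = {ω₁,ω₄,ω₅} ∪ {ω₁,ω₃}
  |family| = 18
Iteration 3: 7 new —
  {ω₂}  = {ω₁,ω₃,ω₄,ω₅}ᶜ
  {ω₃}  = {ω₁,ω₂,ω₄,ω₅}ᶜ
  {ω₄}  = {ω₁,ω₂,ω₃,ω₅}ᶜ
  {ω₅}  = {ω₁,ω₂,ω₃,ω₄}ᶜ
  {ω₂,ω₄}  = {ω₁,ω₃,ω₅}ᶜ
  {ω₄,ω₅}  = {ω₁,ω₂,ω₃}ᶜ
  {ω₁,ω₃,ω₄}  = {ω₁,ω₄} ∪ {ω₁,ω₃}
  |family| = 25
Iteration 4. New:
  {ω₁,ω₂}  = {ω₂} ∪ {ω₁}
  {ω₁,ω₅}  = {ω₅} ∪ {ω₁}
  {ω₂,ω₅}  = {ω₁,ω₃,ω₄}ᶜ
  {ω₃,ω₄}  = {ω₃} ∪ {ω₄}
  {ω₂,ω₃,ω₄}  = {ω₃} ∪ {ω₂,ω₄}
  {ω₃,ω₄,ω₅}  = {ω₄,ω₅} ∪ {ω₃}
  |family| = 31
Iteration 5 adds 1:
  {ω₁,ω₂,ω₅}  = {ω₃,ω₄}ᶜ
  |family| = 32
Iteration 6: already closed under ᶜ and ∪.

σ(𝒢) = { ∅, {ω₁}, {ω₂}, {ω₃}, {ω₄}, {ω₅}, {ω₁,ω₂}, {ω₁,ω₃}, {ω₁,ω₄}, {ω₁,ω₅}, {ω₂,ω₃}, {ω₂,ω₄}, {ω₂,ω₅}, {ω₃,ω₄}, {ω₃,ω₅}, {ω₄,ω₅}, {ω₁,ω₂,ω₃}, {ω₁,ω₂,ω₄}, {ω₁,ω₂,ω₅}, {ω₁,ω₃,ω₄}, {ω₁,ω₃,ω₅}, {ω₁,ω₄,ω₅}, {ω₂,ω₃,ω₄}, {ω₂,ω₃,ω₅}, {ω₂,ω₄,ω₅}, {ω₃,ω₄,ω₅}, {ω₁,ω₂,ω₃,ω₄}, {ω₁,ω₂,ω₃,ω₅}, {ω₁,ω₂,ω₄,ω₅}, {ω₁,ω₃,ω₄,ω₅}, {ω₂,ω₃,ω₄,ω₅}, Ω }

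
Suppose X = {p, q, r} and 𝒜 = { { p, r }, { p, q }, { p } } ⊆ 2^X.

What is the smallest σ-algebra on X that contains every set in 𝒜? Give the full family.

|σ(𝒜)| = 8.  σ(𝒜) = { {}, { p }, { q }, { r }, { p, q }, { p, r }, { q, r }, X }

Derivation:
Start: 𝒜 ∪ {∅, X} = { {}, { p }, { p, q }, { p, r }, X }.
Step 1 (3 new):
  { q }  = X∖{ p, r }
  { r }  = X∖{ p, q }
  { q, r }  = X∖{ p }
  (now 8)
Step 2: stable.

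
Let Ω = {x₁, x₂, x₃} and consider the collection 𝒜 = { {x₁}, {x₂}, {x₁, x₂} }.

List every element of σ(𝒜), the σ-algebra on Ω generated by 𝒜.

|σ(𝒜)| = 8.  σ(𝒜) = { ∅, {x₁}, {x₂}, {x₃}, {x₁, x₂}, {x₁, x₃}, {x₂, x₃}, Ω }

Trace:
Start: 𝒜 ∪ {∅, Ω} = { ∅, {x₁}, {x₂}, {x₁, x₂}, Ω }.
Iteration 1. New:
  {x₃}  = ᶜ of {x₁, x₂}
  {x₁, x₃}  = ᶜ of {x₂}
  {x₂, x₃}  = ᶜ of {x₁}
  (now 8)
Iteration 2: no new sets; the family is a σ-algebra.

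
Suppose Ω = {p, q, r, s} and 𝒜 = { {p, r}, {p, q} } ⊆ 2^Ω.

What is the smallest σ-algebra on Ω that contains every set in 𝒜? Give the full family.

Initial family (4 sets): { {}, {p, q}, {p, r}, Ω }.
Step 1: +3 →
  {q, s}  = complement {p, r}
  {r, s}  = complement {p, q}
  {p, q, r}  = {p, q} ∪ {p, r}
  — 7 sets.
Step 2. New:
  {s}  = complement {p, q, r}
  {p, q, s}  = {p, q} ∪ {q, s}
  {p, r, s}  = {r, s} ∪ {p, r}
  {q, r, s}  = {r, s} ∪ {q, s}
  — 11 sets.
Step 3. New:
  {p}  = complement {q, r, s}
  {q}  = complement {p, r, s}
  {r}  = complement {p, q, s}
  — 14 sets.
Step 4 (2 new):
  {p, s}  = {s} ∪ {p}
  {q, r}  = {r} ∪ {q}
  — 16 sets.
Step 5: no new sets; the family is a σ-algebra.

Hence σ(𝒜) has 16 members: { {}, {p}, {q}, {r}, {s}, {p, q}, {p, r}, {p, s}, {q, r}, {q, s}, {r, s}, {p, q, r}, {p, q, s}, {p, r, s}, {q, r, s}, Ω }.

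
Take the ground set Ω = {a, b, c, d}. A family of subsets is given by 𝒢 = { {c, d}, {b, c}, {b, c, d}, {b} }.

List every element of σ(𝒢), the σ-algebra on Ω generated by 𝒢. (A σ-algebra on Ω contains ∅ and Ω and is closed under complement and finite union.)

Initial family (6 sets): { {}, {b}, {b, c}, {c, d}, {b, c, d}, Ω }.
Round 1: +4 →
  {a}  = {b, c, d}ᶜ
  {a, b}  = {c, d}ᶜ
  {a, d}  = {b, c}ᶜ
  {a, c, d}  = {b}ᶜ
  — 10 sets.
Round 2: 2 new —
  {a, b, c}  = {a, b} ∪ {b, c}
  {a, b, d}  = {a, b} ∪ {a, d}
  — 12 sets.
Round 3. New:
  {c}  = {a, b, d}ᶜ
  {d}  = {a, b, c}ᶜ
  — 14 sets.
Round 4 (2 new):
  {a, c}  = {c} ∪ {a}
  {b, d}  = {d} ∪ {b}
  — 16 sets.
Round 5: closed — nothing new.

σ(𝒢) = { {}, {a}, {b}, {c}, {d}, {a, b}, {a, c}, {a, d}, {b, c}, {b, d}, {c, d}, {a, b, c}, {a, b, d}, {a, c, d}, {b, c, d}, Ω }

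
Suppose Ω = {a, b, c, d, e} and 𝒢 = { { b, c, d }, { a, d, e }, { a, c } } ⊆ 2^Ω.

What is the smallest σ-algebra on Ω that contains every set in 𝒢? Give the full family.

Begin from { {}, { a, c }, { a, d, e }, { b, c, d }, Ω } (that is, 𝒢 plus ∅ and Ω).
Step 1. New:
  { a, e }  = complement { b, c, d }
  { b, c }  = complement { a, d, e }
  { b, d, e }  = complement { a, c }
  { a, b, c, d }  = { b, c, d } ∪ { a, c }
  { a, c, d, e }  = { a, d, e } ∪ { a, c }
Step 2: 7 new —
  { b }  = complement { a, c, d, e }
  { e }  = complement { a, b, c, d }
  { a, b, c }  = { b, c } ∪ { a, c }
  { a, c, e }  = { a, c } ∪ { a, e }
  { a, b, c, e }  = { b, c } ∪ { a, e }
  { a, b, d, e }  = { a, d, e } ∪ { b, d, e }
  { b, c, d, e }  = { b, c, d } ∪ { b, d, e }
Step 3 (8 new):
  { a }  = complement { b, c, d, e }
  { c }  = complement { a, b, d, e }
  { d }  = complement { a, b, c, e }
  { b, d }  = complement { a, c, e }
  { b, e }  = { b } ∪ { e }
  { d, e }  = complement { a, b, c }
  { a, b, e }  = { a, e } ∪ { b }
  { b, c, e }  = { b, c } ∪ { e }
Step 4: +7 →
  { a, b }  = { b } ∪ { a }
  { a, d }  = complement { b, c, e }
  { c, d }  = complement { a, b, e }
  { c, e }  = { e } ∪ { c }
  { a, b, d }  = { b, d } ∪ { a }
  { a, c, d }  = complement { b, e }
  { c, d, e }  = { d, e } ∪ { c }
Step 5: closed — nothing new.

σ(𝒢) = { {}, { a }, { b }, { c }, { d }, { e }, { a, b }, { a, c }, { a, d }, { a, e }, { b, c }, { b, d }, { b, e }, { c, d }, { c, e }, { d, e }, { a, b, c }, { a, b, d }, { a, b, e }, { a, c, d }, { a, c, e }, { a, d, e }, { b, c, d }, { b, c, e }, { b, d, e }, { c, d, e }, { a, b, c, d }, { a, b, c, e }, { a, b, d, e }, { a, c, d, e }, { b, c, d, e }, Ω }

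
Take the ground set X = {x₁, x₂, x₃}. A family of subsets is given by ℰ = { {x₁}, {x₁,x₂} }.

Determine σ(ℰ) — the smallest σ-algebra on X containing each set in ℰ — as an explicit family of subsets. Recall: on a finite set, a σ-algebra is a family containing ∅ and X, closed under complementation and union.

Start: ℰ ∪ {∅, X} = { {}, {x₁}, {x₁,x₂}, X }.
Round 1. New:
  {x₃}  = {x₁,x₂}ᶜ
  {x₂,x₃}  = {x₁}ᶜ
  (now 6)
Round 2. New:
  {x₁,x₃}  = {x₃} ∪ {x₁}
  (now 7)
Round 3 adds 1:
  {x₂}  = {x₁,x₃}ᶜ
  (now 8)
Round 4: no new sets; the family is a σ-algebra.

Hence σ(ℰ) has 8 members: { {}, {x₁}, {x₂}, {x₃}, {x₁,x₂}, {x₁,x₃}, {x₂,x₃}, X }.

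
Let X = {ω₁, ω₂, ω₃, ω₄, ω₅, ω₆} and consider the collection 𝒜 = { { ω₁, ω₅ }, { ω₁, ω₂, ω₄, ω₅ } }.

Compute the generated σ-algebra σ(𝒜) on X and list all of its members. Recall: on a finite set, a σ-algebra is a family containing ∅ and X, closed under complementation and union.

Take S₀ = 𝒜 ∪ {∅, X} = { {}, { ω₁, ω₅ }, { ω₁, ω₂, ω₄, ω₅ }, X }.
Step 1. New:
  { ω₃, ω₆ }  = complement { ω₁, ω₂, ω₄, ω₅ }
  { ω₂, ω₃, ω₄, ω₆ }  = complement { ω₁, ω₅ }
  — 6 sets.
Step 2: 1 new —
  { ω₁, ω₃, ω₅, ω₆ }  = { ω₃, ω₆ } ∪ { ω₁, ω₅ }
  — 7 sets.
Step 3 (1 new):
  { ω₂, ω₄ }  = complement { ω₁, ω₃, ω₅, ω₆ }
  — 8 sets.
Step 4 adds nothing — fixpoint reached.

|σ(𝒜)| = 8.  σ(𝒜) = { {}, { ω₁, ω₅ }, { ω₂, ω₄ }, { ω₃, ω₆ }, { ω₁, ω₂, ω₄, ω₅ }, { ω₁, ω₃, ω₅, ω₆ }, { ω₂, ω₃, ω₄, ω₆ }, X }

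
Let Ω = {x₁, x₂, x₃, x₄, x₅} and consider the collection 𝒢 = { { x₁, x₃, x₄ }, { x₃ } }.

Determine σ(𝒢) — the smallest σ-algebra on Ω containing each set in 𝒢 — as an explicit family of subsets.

Seed the family with 𝒢 together with ∅ and Ω: { {}, { x₃ }, { x₁, x₃, x₄ }, Ω }.
Round 1: +2 →
  { x₂, x₅ }  = ᶜ of { x₁, x₃, x₄ }
  { x₁, x₂, x₄, x₅ }  = ᶜ of { x₃ }
Round 2 (1 new):
  { x₂, x₃, x₅ }  = { x₃ } ∪ { x₂, x₅ }
Round 3 (1 new):
  { x₁, x₄ }  = ᶜ of { x₂, x₃, x₅ }
Round 4 adds nothing — fixpoint reached.

σ(𝒢) = { {}, { x₃ }, { x₁, x₄ }, { x₂, x₅ }, { x₁, x₃, x₄ }, { x₂, x₃, x₅ }, { x₁, x₂, x₄, x₅ }, Ω }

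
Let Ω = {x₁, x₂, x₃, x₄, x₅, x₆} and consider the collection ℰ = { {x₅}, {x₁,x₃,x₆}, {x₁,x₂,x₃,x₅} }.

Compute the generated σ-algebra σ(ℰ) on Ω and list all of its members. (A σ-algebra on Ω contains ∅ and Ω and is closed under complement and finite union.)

Take S₀ = ℰ ∪ {∅, Ω} = { {}, {x₅}, {x₁,x₃,x₆}, {x₁,x₂,x₃,x₅}, Ω }.
Iteration 1. New:
  {x₄,x₆}  = complement {x₁,x₂,x₃,x₅}
  {x₂,x₄,x₅}  = complement {x₁,x₃,x₆}
  {x₁,x₃,x₅,x₆}  = {x₁,x₃,x₆} ∪ {x₅}
  {x₁,x₂,x₃,x₄,x₆}  = complement {x₅}
  {x₁,x₂,x₃,x₅,x₆}  = {x₁,x₃,x₆} ∪ {x₁,x₂,x₃,x₅}
  (now 10)
Iteration 2: 7 new —
  {x₄}  = complement {x₁,x₂,x₃,x₅,x₆}
  {x₂,x₄}  = complement {x₁,x₃,x₅,x₆}
  {x₄,x₅,x₆}  = {x₅} ∪ {x₄,x₆}
  {x₁,x₃,x₄,x₆}  = {x₁,x₃,x₆} ∪ {x₄,x₆}
  {x₂,x₄,x₅,x₆}  = {x₄,x₆} ∪ {x₂,x₄,x₅}
  {x₁,x₂,x₃,x₄,x₅}  = {x₁,x₂,x₃,x₅} ∪ {x₂,x₄,x₅}
  {x₁,x₃,x₄,x₅,x₆}  = {x₁,x₃,x₅,x₆} ∪ {x₄,x₆}
  (now 17)
Iteration 3 (7 new):
  {x₂}  = complement {x₁,x₃,x₄,x₅,x₆}
  {x₆}  = complement {x₁,x₂,x₃,x₄,x₅}
  {x₁,x₃}  = complement {x₂,x₄,x₅,x₆}
  {x₂,x₅}  = complement {x₁,x₃,x₄,x₆}
  {x₄,x₅}  = {x₄} ∪ {x₅}
  {x₁,x₂,x₃}  = complement {x₄,x₅,x₆}
  {x₂,x₄,x₆}  = {x₄,x₆} ∪ {x₂,x₄}
  (now 24)
Iteration 4: +8 →
  {x₂,x₆}  = {x₂} ∪ {x₆}
  {x₅,x₆}  = {x₆} ∪ {x₅}
  {x₁,x₃,x₄}  = {x₁,x₃} ∪ {x₄}
  {x₁,x₃,x₅}  = complement {x₂,x₄,x₆}
  {x₂,x₅,x₆}  = {x₂,x₅} ∪ {x₆}
  {x₁,x₂,x₃,x₄}  = {x₁,x₂,x₃} ∪ {x₄}
  {x₁,x₂,x₃,x₆}  = complement {x₄,x₅}
  {x₁,x₃,x₄,x₅}  = {x₄,x₅} ∪ {x₁,x₃}
  (now 32)
Iteration 5: closed — nothing new.

|σ(ℰ)| = 32.  σ(ℰ) = { {}, {x₂}, {x₄}, {x₅}, {x₆}, {x₁,x₃}, {x₂,x₄}, {x₂,x₅}, {x₂,x₆}, {x₄,x₅}, {x₄,x₆}, {x₅,x₆}, {x₁,x₂,x₃}, {x₁,x₃,x₄}, {x₁,x₃,x₅}, {x₁,x₃,x₆}, {x₂,x₄,x₅}, {x₂,x₄,x₆}, {x₂,x₅,x₆}, {x₄,x₅,x₆}, {x₁,x₂,x₃,x₄}, {x₁,x₂,x₃,x₅}, {x₁,x₂,x₃,x₆}, {x₁,x₃,x₄,x₅}, {x₁,x₃,x₄,x₆}, {x₁,x₃,x₅,x₆}, {x₂,x₄,x₅,x₆}, {x₁,x₂,x₃,x₄,x₅}, {x₁,x₂,x₃,x₄,x₆}, {x₁,x₂,x₃,x₅,x₆}, {x₁,x₃,x₄,x₅,x₆}, Ω }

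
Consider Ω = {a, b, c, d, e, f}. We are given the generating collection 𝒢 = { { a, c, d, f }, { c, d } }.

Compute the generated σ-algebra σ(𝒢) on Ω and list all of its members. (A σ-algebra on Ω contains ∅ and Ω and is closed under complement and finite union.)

σ(𝒢) = { {}, { a, f }, { b, e }, { c, d }, { a, b, e, f }, { a, c, d, f }, { b, c, d, e }, Ω }

Check:
Begin from { {}, { c, d }, { a, c, d, f }, Ω } (that is, 𝒢 plus ∅ and Ω).
Iteration 1 (2 new):
  { b, e }  = ᶜ of { a, c, d, f }
  { a, b, e, f }  = ᶜ of { c, d }
Iteration 2: 1 new —
  { b, c, d, e }  = { b, e } ∪ { c, d }
Iteration 3. New:
  { a, f }  = ᶜ of { b, c, d, e }
Iteration 4: already closed under ᶜ and ∪.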